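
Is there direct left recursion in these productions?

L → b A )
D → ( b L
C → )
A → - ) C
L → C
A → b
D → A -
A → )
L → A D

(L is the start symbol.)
Direct left recursion occurs when N → N α for some non-terminal N (the right-hand side begins with the left-hand side itself).

L → b A ): starts with b
D → ( b L: starts with '('
C → ): starts with ')'
A → - ) C: starts with '-'
L → C: starts with C
A → b: starts with b
D → A -: starts with A
A → ): starts with ')'
L → A D: starts with A

No direct left recursion found.

Answer: No direct left recursion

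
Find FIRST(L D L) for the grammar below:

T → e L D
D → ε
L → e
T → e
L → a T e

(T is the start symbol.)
FIRST sets of the non-terminals involved (from the grammar, by fixed-point iteration):
  FIRST(L) = { 'a', 'e' }

To compute FIRST(L D L), process the symbols left to right:
Symbol L is a non-terminal. Add FIRST(L) \ {ε} = { 'a', 'e' }
L is not nullable (ε ∉ FIRST(L)), so stop here.
FIRST(L D L) = { 'a', 'e' }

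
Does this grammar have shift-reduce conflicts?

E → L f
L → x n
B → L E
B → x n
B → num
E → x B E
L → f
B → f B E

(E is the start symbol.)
A shift-reduce conflict occurs when an LR(0) state has both:
  - a complete (reduce) item [A → α .] (dot at the end), and
  - a shift item [B → β . c γ] (dot before a terminal).

Augment with E' → E and build the canonical LR(0) collection (I0 = CLOSURE({[E' → . E]}), then GOTO on every symbol after a dot until no new states appear). It has 17 states:
  I0: { [E → . L f], [E → . x B E], [E' → . E], [L → . f], [L → . x n] }  — shift
  I1: { [E' → E .] }  — accept
  I2: { [E → L . f] }  — shift
  I3: { [L → f .] }  — reduce
  I4: { [B → . L E], [B → . f B E], [B → . num], [B → . x n], [E → x . B E], [L → . f], [L → . x n], [L → x . n] }  — shift
  I5: { [E → . L f], [E → . x B E], [E → x B . E], [L → . f], [L → . x n] }  — shift
  I6: { [B → L . E], [E → . L f], [E → . x B E], [L → . f], [L → . x n] }  — shift
  I7: { [B → . L E], [B → . f B E], [B → . num], [B → . x n], [B → f . B E], [L → . f], [L → . x n], [L → f .] }  — shift, reduce
  I8: { [L → x n .] }  — reduce
  I9: { [B → num .] }  — reduce
  I10: { [B → x . n], [L → x . n] }  — shift
  I11: { [B → x n .], [L → x n .] }  — 2 reduces
  I12: { [B → f B . E], [E → . L f], [E → . x B E], [L → . f], [L → . x n] }  — shift
  I13: { [B → f B E .] }  — reduce
  I14: { [B → L E .] }  — reduce
  I15: { [E → x B E .] }  — reduce
  I16: { [E → L f .] }  — reduce

I7 contains reduce item [L → f .] and shift items [B → . f B E], [B → . num], [B → . x n], [L → . f], [L → . x n] — shift-reduce conflict.

Answer: Yes — I7: [L → f .] vs [B → . f B E]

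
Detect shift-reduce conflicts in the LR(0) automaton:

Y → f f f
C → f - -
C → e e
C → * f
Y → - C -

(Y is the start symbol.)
No shift-reduce conflicts

Augment with Y' → Y and build the canonical LR(0) collection (I0 = CLOSURE({[Y' → . Y]}), then GOTO on every symbol after a dot until no new states appear). It has 15 states:
  I0: { [Y → . - C -], [Y → . f f f], [Y' → . Y] }  — shift
  I1: { [C → . * f], [C → . e e], [C → . f - -], [Y → - . C -] }  — shift
  I2: { [Y' → Y .] }  — accept
  I3: { [Y → f . f f] }  — shift
  I4: { [Y → f f . f] }  — shift
  I5: { [Y → f f f .] }  — reduce
  I6: { [C → * . f] }  — shift
  I7: { [Y → - C . -] }  — shift
  I8: { [C → e . e] }  — shift
  I9: { [C → f . - -] }  — shift
  I10: { [C → f - . -] }  — shift
  I11: { [C → f - - .] }  — reduce
  I12: { [C → e e .] }  — reduce
  I13: { [Y → - C - .] }  — reduce
  I14: { [C → * f .] }  — reduce

No state contains both a complete item and a shift item.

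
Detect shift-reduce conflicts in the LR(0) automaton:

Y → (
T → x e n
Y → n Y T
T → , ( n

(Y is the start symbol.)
A shift-reduce conflict occurs when an LR(0) state has both:
  - a complete (reduce) item [A → α .] (dot at the end), and
  - a shift item [B → β . c γ] (dot before a terminal).

Augment with Y' → Y and build the canonical LR(0) collection (I0 = CLOSURE({[Y' → . Y]}), then GOTO on every symbol after a dot until no new states appear). It has 12 states:
  I0: { [Y → . (], [Y → . n Y T], [Y' → . Y] }  — shift
  I1: { [Y → ( .] }  — reduce
  I2: { [Y' → Y .] }  — accept
  I3: { [Y → . (], [Y → . n Y T], [Y → n . Y T] }  — shift
  I4: { [T → . , ( n], [T → . x e n], [Y → n Y . T] }  — shift
  I5: { [T → , . ( n] }  — shift
  I6: { [Y → n Y T .] }  — reduce
  I7: { [T → x . e n] }  — shift
  I8: { [T → x e . n] }  — shift
  I9: { [T → x e n .] }  — reduce
  I10: { [T → , ( . n] }  — shift
  I11: { [T → , ( n .] }  — reduce

No state contains both a complete item and a shift item.

Answer: No shift-reduce conflicts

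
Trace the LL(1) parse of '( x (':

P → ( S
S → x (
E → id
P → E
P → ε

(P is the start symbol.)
LL(1) parsing maintains a stack (initially the start symbol over $) and the input. At each step: if the stack top is a terminal, match it against the current input token; if it is a non-terminal N, replace it with the RHS of M[N, lookahead] (the unique production whose predict set contains the lookahead).

Stack is shown with the top on the left.

Stack  Input    Action
----------------------
P $    ( x ( $  output P → ( S
( S $  ( x ( $  match '('
S $    x ( $    output S → x (
x ( $  x ( $    match 'x'
( $    ( $      match '('
$      $        accept

The string is accepted.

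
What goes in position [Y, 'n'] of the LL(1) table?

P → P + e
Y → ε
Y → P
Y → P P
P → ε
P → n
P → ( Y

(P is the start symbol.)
Y → ε, Y → P, Y → P P

To find M[Y, 'n'], we find productions for Y where 'n' is in the predict set (PREDICT(N → α) = (FIRST(α) \ {ε}) ∪ (FOLLOW(N) if α ⇒* ε)).

Relevant sets:
  FIRST(P) = { '(', '+', 'n', ε }
  FOLLOW(Y) = { $, '(', '+', 'n' }

Y → ε: PREDICT = { $, '(', '+', 'n' }
  'n' is in predict set, so this production goes in M[Y, 'n']
Y → P: PREDICT = { $, '(', '+', 'n' }
  'n' is in predict set, so this production goes in M[Y, 'n']
Y → P P: PREDICT = { $, '(', '+', 'n' }
  'n' is in predict set, so this production goes in M[Y, 'n']

M[Y, 'n'] = Y → ε, Y → P, Y → P P  (a multiply-defined cell — the grammar is not LL(1))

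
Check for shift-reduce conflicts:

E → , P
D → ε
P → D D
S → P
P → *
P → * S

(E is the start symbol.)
Yes — I1: [D → .] vs [P → . *]; I3: [D → .] vs [P → . *]

A shift-reduce conflict occurs when an LR(0) state has both:
  - a complete (reduce) item [A → α .] (dot at the end), and
  - a shift item [B → β . c γ] (dot before a terminal).

Augment with E' → E and build the canonical LR(0) collection (I0 = CLOSURE({[E' → . E]}), then GOTO on every symbol after a dot until no new states appear). It has 9 states:
  I0: { [E → . , P], [E' → . E] }  — shift
  I1: { [D → .], [E → , . P], [P → . * S], [P → . *], [P → . D D] }  — shift, reduce
  I2: { [E' → E .] }  — accept
  I3: { [D → .], [P → * . S], [P → * .], [P → . * S], [P → . *], [P → . D D], [S → . P] }  — shift, 2 reduces
  I4: { [D → .], [P → D . D] }  — reduce
  I5: { [E → , P .] }  — reduce
  I6: { [P → D D .] }  — reduce
  I7: { [S → P .] }  — reduce
  I8: { [P → * S .] }  — reduce

I1 contains reduce item [D → .] and shift items [P → . *], [P → . * S] — shift-reduce conflict.
I3 contains reduce items [D → .], [P → * .] and shift items [P → . *], [P → . * S] — shift-reduce conflict.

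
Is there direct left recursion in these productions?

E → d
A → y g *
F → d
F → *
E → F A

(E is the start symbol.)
Direct left recursion occurs when N → N α for some non-terminal N (the right-hand side begins with the left-hand side itself).

E → d: starts with d
A → y g *: starts with y
F → d: starts with d
F → *: starts with '*'
E → F A: starts with F

No direct left recursion found.

Answer: No direct left recursion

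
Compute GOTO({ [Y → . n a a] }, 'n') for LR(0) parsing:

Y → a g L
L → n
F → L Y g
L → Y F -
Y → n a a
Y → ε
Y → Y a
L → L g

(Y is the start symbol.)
{ [Y → n . a a] }

GOTO(I, 'n') = CLOSURE({ [A → αX.β] : [A → α.Xβ] ∈ I, X = 'n' })

Items with dot before 'n', with the dot advanced:
  [Y → . n a a] → [Y → n . a a]
Closure adds nothing (no advanced item has the dot before a non-terminal).

GOTO = { [Y → n . a a] }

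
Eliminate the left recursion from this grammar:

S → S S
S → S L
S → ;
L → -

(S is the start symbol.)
S → ; S'
S' → S S'
S' → L S'
S' → ε
L → -

S is directly left-recursive. The standard transformation for
  A → A α₁ | ... | A α_m | β₁ | ... | β_n
is
  A  → β₁ A' | ... | β_n A'
  A' → α₁ A' | ... | α_m A' | ε

S → ; becomes S → ; S'
S → S S becomes S' → S S'
S → S L becomes S' → L S'
Add S' → ε

Productions for other non-terminals are unchanged:
  L → -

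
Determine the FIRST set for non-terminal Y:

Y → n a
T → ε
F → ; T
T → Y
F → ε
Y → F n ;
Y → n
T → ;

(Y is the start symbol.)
{ ';', 'n' }

FIRST sets of the other non-terminals involved (by the same procedure, iterated to a fixed point):
  FIRST(F) = { ';', ε }

From Y → n a:
  - n is a terminal: add 'n' and stop
From Y → F n ;:
  - F is a non-terminal: add FIRST(F) \ {ε} = { ';' }
    F is nullable, so continue to the next symbol
  - n is a terminal: add 'n' and stop
From Y → n:
  - n is a terminal: add 'n' and stop

Collecting: FIRST(Y) = { ';', 'n' }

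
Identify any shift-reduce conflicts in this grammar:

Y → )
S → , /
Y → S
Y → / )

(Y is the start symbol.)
Augment with Y' → Y and build the canonical LR(0) collection (I0 = CLOSURE({[Y' → . Y]}), then GOTO on every symbol after a dot until no new states appear). It has 8 states:
  I0: { [S → . , /], [Y → . )], [Y → . / )], [Y → . S], [Y' → . Y] }  — shift
  I1: { [Y → ) .] }  — reduce
  I2: { [S → , . /] }  — shift
  I3: { [Y → / . )] }  — shift
  I4: { [Y → S .] }  — reduce
  I5: { [Y' → Y .] }  — accept
  I6: { [Y → / ) .] }  — reduce
  I7: { [S → , / .] }  — reduce

No state contains both a complete item and a shift item.

Answer: No shift-reduce conflicts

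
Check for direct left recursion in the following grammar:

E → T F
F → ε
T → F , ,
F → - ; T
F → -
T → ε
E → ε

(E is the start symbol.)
E → T F: starts with T
F → ε: starts with ε
T → F , ,: starts with F
F → - ; T: starts with '-'
F → -: starts with '-'
T → ε: starts with ε
E → ε: starts with ε

No direct left recursion found.

Answer: No direct left recursion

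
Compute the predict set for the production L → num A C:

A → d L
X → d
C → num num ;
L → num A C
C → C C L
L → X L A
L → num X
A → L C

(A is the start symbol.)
PREDICT(L → num A C) = (FIRST(RHS) \ {ε}) ∪ (FOLLOW(L) if ε ∈ FIRST(RHS), i.e. RHS ⇒* ε)
FIRST(num A C) = { 'num' }
ε ∉ FIRST(num A C), so FOLLOW(L) is not added.
PREDICT(L → num A C) = { 'num' }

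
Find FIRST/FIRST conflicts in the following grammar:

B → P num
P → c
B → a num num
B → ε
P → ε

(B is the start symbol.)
No FIRST/FIRST conflicts.

FIRST sets of the non-terminals at (or reachable through a nullable prefix from) the front of some alternative:
  FIRST(P) = { 'c', ε }

Productions for B:
  B → P num: FIRST = { 'c', 'num' }
  B → a num num: FIRST = { 'a' }
  B → ε: FIRST = { ε }
Productions for P:
  P → c: FIRST = { 'c' }
  P → ε: FIRST = { ε }

All alternatives of each non-terminal have pairwise disjoint FIRST sets.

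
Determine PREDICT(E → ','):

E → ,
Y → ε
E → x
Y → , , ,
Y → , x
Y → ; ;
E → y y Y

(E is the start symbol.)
{ ',' }

PREDICT(E → ',') = (FIRST(RHS) \ {ε}) ∪ (FOLLOW(E) if ε ∈ FIRST(RHS), i.e. RHS ⇒* ε)
FIRST(',') = { ',' }
ε ∉ FIRST(','), so FOLLOW(E) is not added.
PREDICT(E → ',') = { ',' }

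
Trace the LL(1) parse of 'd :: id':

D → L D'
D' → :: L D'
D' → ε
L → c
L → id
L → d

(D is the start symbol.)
Stack is shown with the top on the left.

Stack      Input      Action
----------------------------
D $        d :: id $  output D → L D'
L D' $     d :: id $  output L → d
d D' $     d :: id $  match 'd'
D' $       :: id $    output D' → :: L D'
:: L D' $  :: id $    match '::'
L D' $     id $       output L → id
id D' $    id $       match 'id'
D' $       $          output D' → ε
$          $          accept

The string is accepted.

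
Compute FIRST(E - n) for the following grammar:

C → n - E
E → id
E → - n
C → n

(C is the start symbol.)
{ '-', 'id' }

FIRST sets of the non-terminals involved (from the grammar, by fixed-point iteration):
  FIRST(E) = { '-', 'id' }

To compute FIRST(E - n), process the symbols left to right:
Symbol E is a non-terminal. Add FIRST(E) \ {ε} = { '-', 'id' }
E is not nullable (ε ∉ FIRST(E)), so stop here.
FIRST(E - n) = { '-', 'id' }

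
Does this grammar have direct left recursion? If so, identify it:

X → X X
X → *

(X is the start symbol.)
Direct left recursion occurs when N → N α for some non-terminal N (the right-hand side begins with the left-hand side itself).

X → X X: LEFT RECURSIVE (starts with X)
X → *: starts with '*'

The grammar has direct left recursion on: X.

Answer: Yes, X is left-recursive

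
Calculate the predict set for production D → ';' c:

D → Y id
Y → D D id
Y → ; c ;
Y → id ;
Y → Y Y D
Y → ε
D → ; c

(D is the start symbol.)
PREDICT(D → ';' c) = (FIRST(RHS) \ {ε}) ∪ (FOLLOW(D) if ε ∈ FIRST(RHS), i.e. RHS ⇒* ε)
FIRST(';' c) = { ';' }
ε ∉ FIRST(';' c), so FOLLOW(D) is not added.
PREDICT(D → ';' c) = { ';' }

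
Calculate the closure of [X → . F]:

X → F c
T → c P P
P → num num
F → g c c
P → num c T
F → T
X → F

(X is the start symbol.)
{ [F → . T], [F → . g c c], [T → . c P P], [X → . F] }

To compute CLOSURE, for each item [A → α.Bβ] where B is a non-terminal, add [B → .γ] for all productions B → γ; repeat for the newly added items until nothing changes.

Start with: [X → . F]
  [X → . F] has the dot before F: add [F → . g c c], [F → . T]
  [F → . T] has the dot before T: add [T → . c P P]
No further items can be added.

CLOSURE = { [F → . T], [F → . g c c], [T → . c P P], [X → . F] }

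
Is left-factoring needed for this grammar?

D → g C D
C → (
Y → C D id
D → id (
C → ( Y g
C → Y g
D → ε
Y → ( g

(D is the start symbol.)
Yes, C has productions with common prefix '('

Left-factoring is needed when two productions for the same non-terminal
share a common prefix on the right-hand side.

Productions for D:
  D → g C D
  D → id (
  D → ε
Productions for C:
  C → (
  C → ( Y g
  C → Y g
Productions for Y:
  Y → C D id
  Y → ( g

Found common prefix '(' in productions for C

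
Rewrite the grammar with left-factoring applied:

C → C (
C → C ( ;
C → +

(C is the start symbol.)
Left-factoring transforms A → αβ₁ | αβ₂ into A → αA' and A' → β₁ | β₂
(α is the longest common prefix among the alternatives). Repeat until
no nonterminal has two alternatives with a common prefix.

Round 1: C has alternatives sharing prefix 'C ('. Introduce C': C → C ( C'
  Add: C' → ε
  Add: C' → ;

No remaining common prefixes — done.

Resulting grammar:
C → C ( C'
C' → ε
C' → ;
C → +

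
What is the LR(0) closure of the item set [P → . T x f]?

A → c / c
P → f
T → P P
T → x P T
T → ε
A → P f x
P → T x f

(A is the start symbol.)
{ [P → . T x f], [P → . f], [T → . P P], [T → . x P T], [T → .] }

To compute CLOSURE, for each item [A → α.Bβ] where B is a non-terminal, add [B → .γ] for all productions B → γ; repeat for the newly added items until nothing changes.

Start with: [P → . T x f]
  [P → . T x f] has the dot before T: add [T → . P P], [T → . x P T], [T → .]
  [T → . P P] has the dot before P: add [P → . f]
No further items can be added.

CLOSURE = { [P → . T x f], [P → . f], [T → . P P], [T → . x P T], [T → .] }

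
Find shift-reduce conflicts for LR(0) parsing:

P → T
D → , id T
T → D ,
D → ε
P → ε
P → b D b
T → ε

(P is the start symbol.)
A shift-reduce conflict occurs when an LR(0) state has both:
  - a complete (reduce) item [A → α .] (dot at the end), and
  - a shift item [B → β . c γ] (dot before a terminal).

Augment with P' → P and build the canonical LR(0) collection (I0 = CLOSURE({[P' → . P]}), then GOTO on every symbol after a dot until no new states appear). It has 11 states:
  I0: { [D → . , id T], [D → .], [P → . T], [P → . b D b], [P → .], [P' → . P], [T → . D ,], [T → .] }  — shift, 3 reduces
  I1: { [D → , . id T] }  — shift
  I2: { [T → D . ,] }  — shift
  I3: { [P' → P .] }  — accept
  I4: { [P → T .] }  — reduce
  I5: { [D → . , id T], [D → .], [P → b . D b] }  — shift, reduce
  I6: { [P → b D . b] }  — shift
  I7: { [P → b D b .] }  — reduce
  I8: { [T → D , .] }  — reduce
  I9: { [D → , id . T], [D → . , id T], [D → .], [T → . D ,], [T → .] }  — shift, 2 reduces
  I10: { [D → , id T .] }  — reduce

I0 contains reduce items [D → .], [P → .], [T → .] and shift items [D → . , id T], [P → . b D b] — shift-reduce conflict.
I5 contains reduce item [D → .] and shift item [D → . , id T] — shift-reduce conflict.
I9 contains reduce items [D → .], [T → .] and shift item [D → . , id T] — shift-reduce conflict.

Answer: Yes — I0: [D → .] vs [D → . , id T]; I5: [D → .] vs [D → . , id T]; I9: [D → .] vs [D → . , id T]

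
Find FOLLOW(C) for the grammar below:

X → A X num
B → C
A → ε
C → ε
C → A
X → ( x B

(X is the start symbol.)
To compute FOLLOW(C), find every occurrence of C on a right-hand side N → α C β: add FIRST(β) \ {ε}, and if β is empty or nullable also add FOLLOW(N). Iterate to a fixed point.

In B → C: C is at the end, add FOLLOW(B)

The FOLLOW sets referred to above (computed the same way, to a fixed point):
  FOLLOW(B) = { $, 'num' }

Taking the union: FOLLOW(C) = { $, 'num' }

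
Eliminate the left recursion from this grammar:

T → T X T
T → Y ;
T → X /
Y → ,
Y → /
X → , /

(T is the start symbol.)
T → Y ; T'
T → X / T'
T' → X T T'
T' → ε
Y → ,
Y → /
X → , /

T is directly left-recursive. The standard transformation for
  A → A α₁ | ... | A α_m | β₁ | ... | β_n
is
  A  → β₁ A' | ... | β_n A'
  A' → α₁ A' | ... | α_m A' | ε

T → Y ; becomes T → Y ; T'
T → X / becomes T → X / T'
T → T X T becomes T' → X T T'
Add T' → ε

Productions for other non-terminals are unchanged:
  Y → ,
  Y → /
  X → , /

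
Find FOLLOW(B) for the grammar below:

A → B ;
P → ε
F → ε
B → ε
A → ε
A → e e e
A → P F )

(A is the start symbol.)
{ ';' }

In A → B ;: B is followed by ';', add FIRST(';') \ {ε} = { ';' }

Taking the union: FOLLOW(B) = { ';' }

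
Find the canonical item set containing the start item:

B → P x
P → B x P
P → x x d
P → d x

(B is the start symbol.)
First, augment the grammar with B' → B
I₀ = CLOSURE({ [B' → . B] }):
  [B' → . B] has the dot before B: add [B → . P x]
  [B → . P x] has the dot before P: add [P → . B x P], [P → . x x d], [P → . d x]
No further items can be added.

I₀ = { [B → . P x], [B' → . B], [P → . B x P], [P → . d x], [P → . x x d] }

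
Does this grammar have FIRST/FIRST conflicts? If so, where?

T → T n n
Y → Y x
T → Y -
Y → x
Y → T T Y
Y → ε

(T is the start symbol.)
Yes. T → T n n / T → Y '-' on { '-', 'x' }; Y → Y x / Y → x on { 'x' }; Y → Y x / Y → T T Y on { '-', 'x' }; Y → x / Y → T T Y on { 'x' }

A FIRST/FIRST conflict occurs when two productions N → α and N → β for the same non-terminal have FIRST(α) ∩ FIRST(β) ≠ ∅ (with ε ∈ FIRST of a nullable right-hand side, so two nullable alternatives also conflict).

FIRST sets of the non-terminals at (or reachable through a nullable prefix from) the front of some alternative:
  FIRST(T) = { '-', 'x' }
  FIRST(Y) = { '-', 'x', ε }

Productions for T:
  T → T n n: FIRST = { '-', 'x' }
  T → Y -: FIRST = { '-', 'x' }
Productions for Y:
  Y → Y x: FIRST = { '-', 'x' }
  Y → x: FIRST = { 'x' }
  Y → T T Y: FIRST = { '-', 'x' }
  Y → ε: FIRST = { ε }

Conflict for T: T → T n n and T → Y -
  Overlap: { '-', 'x' }
Conflict for Y: Y → Y x and Y → x
  Overlap: { 'x' }
Conflict for Y: Y → Y x and Y → T T Y
  Overlap: { '-', 'x' }
Conflict for Y: Y → x and Y → T T Y
  Overlap: { 'x' }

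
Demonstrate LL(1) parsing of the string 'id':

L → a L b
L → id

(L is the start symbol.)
Stack is shown with the top on the left.

Stack  Input  Action
--------------------
L $    id $   output L → id
id $   id $   match 'id'
$      $      accept

The string is accepted.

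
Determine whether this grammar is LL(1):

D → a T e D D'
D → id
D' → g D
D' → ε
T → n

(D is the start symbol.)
Relevant sets:
  FOLLOW(D') = { $, 'g' }

For D:
  PREDICT(D → a T e D D') = { 'a' }
  PREDICT(D → id) = { 'id' }
For D':
  PREDICT(D' → g D) = { 'g' }
  PREDICT(D' → ε) = { $, 'g' }
T has a single production, so nothing to check there.

Conflict found: Predict set conflict for D': { 'g' }
The grammar is NOT LL(1).

Answer: No. Predict set conflict for D': { 'g' }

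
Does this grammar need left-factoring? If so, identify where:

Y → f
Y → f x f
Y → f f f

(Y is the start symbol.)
Yes, Y has productions with common prefix 'f'

Left-factoring is needed when two productions for the same non-terminal
share a common prefix on the right-hand side.

Productions for Y:
  Y → f
  Y → f x f
  Y → f f f

Found common prefix 'f' in productions for Y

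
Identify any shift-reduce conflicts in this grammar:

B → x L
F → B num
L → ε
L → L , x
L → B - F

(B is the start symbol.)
Augment with B' → B and build the canonical LR(0) collection (I0 = CLOSURE({[B' → . B]}), then GOTO on every symbol after a dot until no new states appear). It has 11 states:
  I0: { [B → . x L], [B' → . B] }  — shift
  I1: { [B' → B .] }  — accept
  I2: { [B → . x L], [B → x . L], [L → . B - F], [L → . L , x], [L → .] }  — shift, reduce
  I3: { [L → B . - F] }  — shift
  I4: { [B → x L .], [L → L . , x] }  — shift, reduce
  I5: { [L → L , . x] }  — shift
  I6: { [L → L , x .] }  — reduce
  I7: { [B → . x L], [F → . B num], [L → B - . F] }  — shift
  I8: { [F → B . num] }  — shift
  I9: { [L → B - F .] }  — reduce
  I10: { [F → B num .] }  — reduce

I2 contains reduce item [L → .] and shift item [B → . x L] — shift-reduce conflict.
I4 contains reduce item [B → x L .] and shift item [L → L . , x] — shift-reduce conflict.

Answer: Yes — I2: [L → .] vs [B → . x L]; I4: [B → x L .] vs [L → L . , x]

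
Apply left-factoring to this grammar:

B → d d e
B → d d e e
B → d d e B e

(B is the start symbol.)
B → d d e B'
B' → ε
B' → e
B' → B e

Left-factoring transforms A → αβ₁ | αβ₂ into A → αA' and A' → β₁ | β₂
(α is the longest common prefix among the alternatives). Repeat until
no nonterminal has two alternatives with a common prefix.

Round 1: B has alternatives sharing prefix 'd d e'. Introduce B': B → d d e B'
  Add: B' → ε
  Add: B' → e
  Add: B' → B e

No remaining common prefixes — done.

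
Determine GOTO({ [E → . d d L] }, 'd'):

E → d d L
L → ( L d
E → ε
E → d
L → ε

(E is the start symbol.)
GOTO(I, 'd') = CLOSURE({ [A → αX.β] : [A → α.Xβ] ∈ I, X = 'd' })

Items with dot before 'd', with the dot advanced:
  [E → . d d L] → [E → d . d L]
Closure adds nothing (no advanced item has the dot before a non-terminal).

GOTO = { [E → d . d L] }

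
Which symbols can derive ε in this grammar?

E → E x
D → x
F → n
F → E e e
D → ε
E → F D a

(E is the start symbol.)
ε-productions: D → ε
So D is immediately nullable.
No further non-terminal can be added: every production for the remaining non-terminals contains a terminal or a non-nullable non-terminal.
Nullable = { 'D' }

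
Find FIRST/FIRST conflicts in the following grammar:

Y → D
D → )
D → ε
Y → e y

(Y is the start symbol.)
No FIRST/FIRST conflicts.

A FIRST/FIRST conflict occurs when two productions N → α and N → β for the same non-terminal have FIRST(α) ∩ FIRST(β) ≠ ∅ (with ε ∈ FIRST of a nullable right-hand side, so two nullable alternatives also conflict).

FIRST sets of the non-terminals at (or reachable through a nullable prefix from) the front of some alternative:
  FIRST(D) = { ')', ε }

Productions for Y:
  Y → D: FIRST = { ')', ε }
  Y → e y: FIRST = { 'e' }
Productions for D:
  D → ): FIRST = { ')' }
  D → ε: FIRST = { ε }

All alternatives of each non-terminal have pairwise disjoint FIRST sets.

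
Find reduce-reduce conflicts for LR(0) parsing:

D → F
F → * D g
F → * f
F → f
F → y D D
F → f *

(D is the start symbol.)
Augment with D' → D and build the canonical LR(0) collection (I0 = CLOSURE({[D' → . D]}), then GOTO on every symbol after a dot until no new states appear). It has 12 states:
  I0: { [D → . F], [D' → . D], [F → . * D g], [F → . * f], [F → . f *], [F → . f], [F → . y D D] }  — shift
  I1: { [D → . F], [F → * . D g], [F → * . f], [F → . * D g], [F → . * f], [F → . f *], [F → . f], [F → . y D D] }  — shift
  I2: { [D' → D .] }  — accept
  I3: { [D → F .] }  — reduce
  I4: { [F → f . *], [F → f .] }  — shift, reduce
  I5: { [D → . F], [F → . * D g], [F → . * f], [F → . f *], [F → . f], [F → . y D D], [F → y . D D] }  — shift
  I6: { [D → . F], [F → . * D g], [F → . * f], [F → . f *], [F → . f], [F → . y D D], [F → y D . D] }  — shift
  I7: { [F → y D D .] }  — reduce
  I8: { [F → f * .] }  — reduce
  I9: { [F → * D . g] }  — shift
  I10: { [F → * f .], [F → f . *], [F → f .] }  — shift, 2 reduces
  I11: { [F → * D g .] }  — reduce

I10 contains complete items [F → * f .], [F → f .] — reduce-reduce conflict.

Answer: Yes — I10: [F → * f .] vs [F → f .]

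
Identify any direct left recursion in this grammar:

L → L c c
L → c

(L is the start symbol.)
Yes, L is left-recursive

Direct left recursion occurs when N → N α for some non-terminal N (the right-hand side begins with the left-hand side itself).

L → L c c: LEFT RECURSIVE (starts with L)
L → c: starts with c

The grammar has direct left recursion on: L.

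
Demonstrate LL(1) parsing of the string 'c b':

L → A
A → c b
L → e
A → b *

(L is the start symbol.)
Stack is shown with the top on the left.

Stack  Input  Action
--------------------
L $    c b $  output L → A
A $    c b $  output A → c b
c b $  c b $  match 'c'
b $    b $    match 'b'
$      $      accept

The string is accepted.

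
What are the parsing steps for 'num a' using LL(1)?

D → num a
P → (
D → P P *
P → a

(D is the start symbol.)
LL(1) parsing maintains a stack (initially the start symbol over $) and the input. At each step: if the stack top is a terminal, match it against the current input token; if it is a non-terminal N, replace it with the RHS of M[N, lookahead] (the unique production whose predict set contains the lookahead).

Stack is shown with the top on the left.

Stack    Input    Action
------------------------
D $      num a $  output D → num a
num a $  num a $  match 'num'
a $      a $      match 'a'
$        $        accept

The string is accepted.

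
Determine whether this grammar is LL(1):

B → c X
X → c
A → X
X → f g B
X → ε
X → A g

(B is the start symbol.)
No. Predict set conflict for X: { 'c' }

Relevant sets:
  FIRST(A) = { 'c', 'f', 'g', ε }
  FOLLOW(X) = { $, 'g' }

For X:
  PREDICT(X → c) = { 'c' }
  PREDICT(X → f g B) = { 'f' }
  PREDICT(X → ε) = { $, 'g' }
  PREDICT(X → A g) = { 'c', 'f', 'g' }
B, A have a single production, so nothing to check there.

Conflict found: Predict set conflict for X: { 'c' }
The grammar is NOT LL(1).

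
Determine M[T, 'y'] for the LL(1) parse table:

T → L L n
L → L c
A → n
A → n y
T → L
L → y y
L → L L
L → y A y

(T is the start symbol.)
To find M[T, 'y'], we find productions for T where 'y' is in the predict set (PREDICT(N → α) = (FIRST(α) \ {ε}) ∪ (FOLLOW(N) if α ⇒* ε)).

Relevant sets:
  FIRST(L) = { 'y' }

T → L L n: PREDICT = { 'y' }
  'y' is in predict set, so this production goes in M[T, 'y']
T → L: PREDICT = { 'y' }
  'y' is in predict set, so this production goes in M[T, 'y']

M[T, 'y'] = T → L L n, T → L  (a multiply-defined cell — the grammar is not LL(1))

Answer: T → L L n, T → L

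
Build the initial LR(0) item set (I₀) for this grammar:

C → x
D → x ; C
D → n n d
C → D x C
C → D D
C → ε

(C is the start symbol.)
First, augment the grammar with C' → C
I₀ = CLOSURE({ [C' → . C] }):
  [C' → . C] has the dot before C: add [C → . x], [C → . D x C], [C → . D D], [C → .]
  [C → . D x C] has the dot before D: add [D → . x ; C], [D → . n n d]
No further items can be added.

I₀ = { [C → . D D], [C → . D x C], [C → . x], [C → .], [C' → . C], [D → . n n d], [D → . x ; C] }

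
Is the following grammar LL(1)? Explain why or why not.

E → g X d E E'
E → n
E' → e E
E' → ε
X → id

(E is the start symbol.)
No. Predict set conflict for E': { 'e' }

Relevant sets:
  FOLLOW(E') = { $, 'e' }

For E:
  PREDICT(E → g X d E E') = { 'g' }
  PREDICT(E → n) = { 'n' }
For E':
  PREDICT(E' → e E) = { 'e' }
  PREDICT(E' → ε) = { $, 'e' }
X has a single production, so nothing to check there.

Conflict found: Predict set conflict for E': { 'e' }
The grammar is NOT LL(1).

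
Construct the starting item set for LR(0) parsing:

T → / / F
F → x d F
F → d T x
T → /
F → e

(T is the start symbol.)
First, augment the grammar with T' → T
I₀ = CLOSURE({ [T' → . T] }):
  [T' → . T] has the dot before T: add [T → . / / F], [T → . /]
No further items can be added.

I₀ = { [T → . / / F], [T → . /], [T' → . T] }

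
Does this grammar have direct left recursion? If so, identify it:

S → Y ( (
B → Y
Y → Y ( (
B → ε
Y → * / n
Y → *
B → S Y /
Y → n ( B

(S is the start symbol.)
Yes, Y is left-recursive

S → Y ( (: starts with Y
B → Y: starts with Y
Y → Y ( (: LEFT RECURSIVE (starts with Y)
B → ε: starts with ε
Y → * / n: starts with '*'
Y → *: starts with '*'
B → S Y /: starts with S
Y → n ( B: starts with n

The grammar has direct left recursion on: Y.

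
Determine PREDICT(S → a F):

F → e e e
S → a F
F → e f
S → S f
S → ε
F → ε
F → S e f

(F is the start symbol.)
{ 'a' }

PREDICT(S → a F) = (FIRST(RHS) \ {ε}) ∪ (FOLLOW(S) if ε ∈ FIRST(RHS), i.e. RHS ⇒* ε)
FIRST(a F) = { 'a' }
ε ∉ FIRST(a F), so FOLLOW(S) is not added.
PREDICT(S → a F) = { 'a' }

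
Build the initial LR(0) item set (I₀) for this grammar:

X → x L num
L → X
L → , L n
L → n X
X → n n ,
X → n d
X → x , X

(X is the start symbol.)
{ [X → . n d], [X → . n n ,], [X → . x , X], [X → . x L num], [X' → . X] }

First, augment the grammar with X' → X
I₀ = CLOSURE({ [X' → . X] }):
  [X' → . X] has the dot before X: add [X → . x L num], [X → . n n ,], [X → . n d], [X → . x , X]
No further items can be added.

I₀ = { [X → . n d], [X → . n n ,], [X → . x , X], [X → . x L num], [X' → . X] }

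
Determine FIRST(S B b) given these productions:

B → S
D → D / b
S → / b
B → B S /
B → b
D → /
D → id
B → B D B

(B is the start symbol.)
{ '/' }

FIRST sets of the non-terminals involved (from the grammar, by fixed-point iteration):
  FIRST(S) = { '/' }

To compute FIRST(S B b), process the symbols left to right:
Symbol S is a non-terminal. Add FIRST(S) \ {ε} = { '/' }
S is not nullable (ε ∉ FIRST(S)), so stop here.
FIRST(S B b) = { '/' }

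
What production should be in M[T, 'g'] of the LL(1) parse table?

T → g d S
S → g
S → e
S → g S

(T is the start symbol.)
To find M[T, 'g'], we find productions for T where 'g' is in the predict set (PREDICT(N → α) = (FIRST(α) \ {ε}) ∪ (FOLLOW(N) if α ⇒* ε)).

T → g d S: PREDICT = { 'g' }
  'g' is in predict set, so this production goes in M[T, 'g']

M[T, 'g'] = T → g d S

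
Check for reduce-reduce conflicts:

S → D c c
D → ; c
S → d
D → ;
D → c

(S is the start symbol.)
Augment with S' → S and build the canonical LR(0) collection (I0 = CLOSURE({[S' → . S]}), then GOTO on every symbol after a dot until no new states appear). It has 9 states:
  I0: { [D → . ; c], [D → . ;], [D → . c], [S → . D c c], [S → . d], [S' → . S] }  — shift
  I1: { [D → ; . c], [D → ; .] }  — shift, reduce
  I2: { [S → D . c c] }  — shift
  I3: { [S' → S .] }  — accept
  I4: { [D → c .] }  — reduce
  I5: { [S → d .] }  — reduce
  I6: { [S → D c . c] }  — shift
  I7: { [S → D c c .] }  — reduce
  I8: { [D → ; c .] }  — reduce

No state contains more than one complete item.

Answer: No reduce-reduce conflicts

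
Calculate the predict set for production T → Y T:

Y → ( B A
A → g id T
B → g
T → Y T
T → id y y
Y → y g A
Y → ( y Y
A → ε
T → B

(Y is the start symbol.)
PREDICT(T → Y T) = (FIRST(RHS) \ {ε}) ∪ (FOLLOW(T) if ε ∈ FIRST(RHS), i.e. RHS ⇒* ε)
FIRST(Y) = { '(', 'y' }
FIRST(Y T) = { '(', 'y' }
ε ∉ FIRST(Y T), so FOLLOW(T) is not added.
PREDICT(T → Y T) = { '(', 'y' }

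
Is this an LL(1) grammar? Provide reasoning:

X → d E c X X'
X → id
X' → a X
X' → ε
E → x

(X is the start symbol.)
No. Predict set conflict for X': { 'a' }

Relevant sets:
  FOLLOW(X') = { $, 'a' }

For X:
  PREDICT(X → d E c X X') = { 'd' }
  PREDICT(X → id) = { 'id' }
For X':
  PREDICT(X' → a X) = { 'a' }
  PREDICT(X' → ε) = { $, 'a' }
E has a single production, so nothing to check there.

Conflict found: Predict set conflict for X': { 'a' }
The grammar is NOT LL(1).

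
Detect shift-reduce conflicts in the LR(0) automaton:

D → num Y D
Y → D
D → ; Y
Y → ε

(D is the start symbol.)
A shift-reduce conflict occurs when an LR(0) state has both:
  - a complete (reduce) item [A → α .] (dot at the end), and
  - a shift item [B → β . c γ] (dot before a terminal).

Augment with D' → D and build the canonical LR(0) collection (I0 = CLOSURE({[D' → . D]}), then GOTO on every symbol after a dot until no new states appear). It has 8 states:
  I0: { [D → . ; Y], [D → . num Y D], [D' → . D] }  — shift
  I1: { [D → . ; Y], [D → . num Y D], [D → ; . Y], [Y → . D], [Y → .] }  — shift, reduce
  I2: { [D' → D .] }  — accept
  I3: { [D → . ; Y], [D → . num Y D], [D → num . Y D], [Y → . D], [Y → .] }  — shift, reduce
  I4: { [Y → D .] }  — reduce
  I5: { [D → . ; Y], [D → . num Y D], [D → num Y . D] }  — shift
  I6: { [D → num Y D .] }  — reduce
  I7: { [D → ; Y .] }  — reduce

I1 contains reduce item [Y → .] and shift items [D → . ; Y], [D → . num Y D] — shift-reduce conflict.
I3 contains reduce item [Y → .] and shift items [D → . ; Y], [D → . num Y D] — shift-reduce conflict.

Answer: Yes — I1: [Y → .] vs [D → . ; Y]; I3: [Y → .] vs [D → . ; Y]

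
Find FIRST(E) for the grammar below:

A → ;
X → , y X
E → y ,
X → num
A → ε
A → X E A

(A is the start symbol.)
To compute FIRST(E), examine every production with E on the left-hand side, reading each right-hand side left to right until a non-nullable symbol is reached.

From E → y ,:
  - y is a terminal: add 'y' and stop

Collecting: FIRST(E) = { 'y' }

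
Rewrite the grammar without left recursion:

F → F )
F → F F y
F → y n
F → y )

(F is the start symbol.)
F is directly left-recursive. The standard transformation for
  A → A α₁ | ... | A α_m | β₁ | ... | β_n
is
  A  → β₁ A' | ... | β_n A'
  A' → α₁ A' | ... | α_m A' | ε

F → y n becomes F → y n F'
F → y ) becomes F → y ) F'
F → F ) becomes F' → ) F'
F → F F y becomes F' → F y F'
Add F' → ε

Resulting grammar:
F → y n F'
F → y ) F'
F' → ) F'
F' → F y F'
F' → ε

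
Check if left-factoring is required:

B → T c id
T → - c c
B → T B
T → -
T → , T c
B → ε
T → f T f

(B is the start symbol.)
Yes, B has productions with common prefix 'T'; T has productions with common prefix '-'

Left-factoring is needed when two productions for the same non-terminal
share a common prefix on the right-hand side.

Productions for B:
  B → T c id
  B → T B
  B → ε
Productions for T:
  T → - c c
  T → -
  T → , T c
  T → f T f

Found common prefix 'T' in productions for B
Found common prefix '-' in productions for T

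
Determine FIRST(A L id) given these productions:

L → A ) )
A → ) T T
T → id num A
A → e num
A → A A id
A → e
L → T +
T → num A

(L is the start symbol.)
FIRST sets of the non-terminals involved (from the grammar, by fixed-point iteration):
  FIRST(A) = { ')', 'e' }

To compute FIRST(A L id), process the symbols left to right:
Symbol A is a non-terminal. Add FIRST(A) \ {ε} = { ')', 'e' }
A is not nullable (ε ∉ FIRST(A)), so stop here.
FIRST(A L id) = { ')', 'e' }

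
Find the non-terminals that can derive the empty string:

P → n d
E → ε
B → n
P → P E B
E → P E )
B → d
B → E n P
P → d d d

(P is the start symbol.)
{ 'E' }

A non-terminal is nullable if it can derive ε (the empty string): either it has an ε-production, or it has a production whose right-hand side consists entirely of nullable non-terminals.

ε-productions: E → ε
So E is immediately nullable.
No further non-terminal can be added: every production for the remaining non-terminals contains a terminal or a non-nullable non-terminal.
Nullable = { 'E' }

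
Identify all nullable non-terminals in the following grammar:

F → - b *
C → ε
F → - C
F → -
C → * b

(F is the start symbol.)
{ 'C' }

ε-productions: C → ε
So C is immediately nullable.
No further non-terminal can be added: every production for the remaining non-terminals contains a terminal or a non-nullable non-terminal.
Nullable = { 'C' }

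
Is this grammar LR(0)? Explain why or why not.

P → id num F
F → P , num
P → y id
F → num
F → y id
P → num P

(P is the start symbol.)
No. Shift-reduce conflict between [F → num .] and [P → . id num F]

A grammar is LR(0) if no state in the canonical LR(0) collection has:
  - both a shift item (dot before a terminal) and a complete item (shift-reduce conflict), or
  - two or more complete items (reduce-reduce conflict; the accept item [P' → P .] counts as a complete item here).

Augment with P' → P and build the canonical LR(0) collection (I0 = CLOSURE({[P' → . P]}), then GOTO on every symbol after a dot until no new states appear). It has 15 states:
  I0: { [P → . id num F], [P → . num P], [P → . y id], [P' → . P] }  — shift
  I1: { [P' → P .] }  — accept
  I2: { [P → id . num F] }  — shift
  I3: { [P → . id num F], [P → . num P], [P → . y id], [P → num . P] }  — shift
  I4: { [P → y . id] }  — shift
  I5: { [P → y id .] }  — reduce
  I6: { [P → num P .] }  — reduce
  I7: { [F → . P , num], [F → . num], [F → . y id], [P → . id num F], [P → . num P], [P → . y id], [P → id num . F] }  — shift
  I8: { [P → id num F .] }  — reduce
  I9: { [F → P . , num] }  — shift
  I10: { [F → num .], [P → . id num F], [P → . num P], [P → . y id], [P → num . P] }  — shift, reduce
  I11: { [F → y . id], [P → y . id] }  — shift
  I12: { [F → y id .], [P → y id .] }  — 2 reduces
  I13: { [F → P , . num] }  — shift
  I14: { [F → P , num .] }  — reduce

Conflict in state I10:
  Shift-reduce conflict between [F → num .] and [P → . id num F]
So the grammar is NOT LR(0).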